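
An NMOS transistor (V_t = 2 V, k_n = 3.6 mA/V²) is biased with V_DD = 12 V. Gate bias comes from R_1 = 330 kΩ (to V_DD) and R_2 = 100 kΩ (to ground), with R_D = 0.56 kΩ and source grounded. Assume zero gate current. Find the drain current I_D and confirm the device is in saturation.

V_G = V_DD·R_2/(R_1+R_2) = 12×100/430 = 2.79 V. With the source grounded, V_GS = V_G = 2.79 V.
Assume saturation: I_D = (k_n/2)(V_GS − V_t)² = (3.6/2)×(2.79 − 2)² = 1.8×0.791² = 1.13 mA.
V_DS = V_DD − I_D·R_D = 12 − 1.13×0.56 = 11.4 V.
Saturation requires V_DS ≥ V_GS − V_t = 0.791 V; 11.4 ≥ 0.791 ✓.

I_D ≈ 1.1 mA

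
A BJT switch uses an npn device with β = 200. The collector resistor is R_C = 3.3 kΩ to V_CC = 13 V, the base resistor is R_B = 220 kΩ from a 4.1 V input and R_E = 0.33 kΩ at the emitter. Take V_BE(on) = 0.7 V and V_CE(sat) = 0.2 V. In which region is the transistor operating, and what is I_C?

Assume active. Base-emitter loop: I_B = (V_BB − V_BE)/(R_B + (β+1)R_E) = (4.1 − 0.7)/(220 + 201×0.33) = 0.0119 mA.
I_C = β·I_B = 200×0.0119 = 2.37 mA.
V_CE = V_CC − I_C·R_C − I_E·R_E = 13 − 2.37×3.3 − 2.39×0.33 = 4.38 V > V_CE(sat), so the active-region assumption holds.

active; I_C ≈ 2.4 mA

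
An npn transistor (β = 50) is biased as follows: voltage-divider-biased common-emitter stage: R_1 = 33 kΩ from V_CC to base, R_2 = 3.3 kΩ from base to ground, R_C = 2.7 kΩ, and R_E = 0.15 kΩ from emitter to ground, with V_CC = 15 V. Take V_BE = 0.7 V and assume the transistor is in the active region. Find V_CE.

V_CE ≈ 6.1 V

Thevenize the base divider: V_Th = V_CC·R_2/(R_1+R_2) = 15×3.3/36.3 = 1.36 V, R_Th = R_1‖R_2 = 3 kΩ.
Base-emitter loop: V_Th = I_B·R_Th + V_BE + (β+1)I_B·R_E, so I_B = (1.36 − 0.7) / (3 + 51×0.15) = 0.0623 mA.
I_C = β·I_B = 50×0.0623 = 3.12 mA, and I_E = (β+1)I_B = 3.18 mA.
V_CE = V_CC − I_C·R_C − I_E·R_E = 15 − 3.12×2.7 − 3.18×0.15 = 6.11 V.
V_CE = 6.11 V > 0.2 V confirms active-region operation.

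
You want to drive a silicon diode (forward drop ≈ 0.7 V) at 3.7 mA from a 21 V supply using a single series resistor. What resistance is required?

The resistor drops V_S − V_D = 21 − 0.7 = 20.3 V at 3.7 mA.
R = 20.3 V / 3.7 mA = 5.49 kΩ.

R ≈ 5.5 kΩ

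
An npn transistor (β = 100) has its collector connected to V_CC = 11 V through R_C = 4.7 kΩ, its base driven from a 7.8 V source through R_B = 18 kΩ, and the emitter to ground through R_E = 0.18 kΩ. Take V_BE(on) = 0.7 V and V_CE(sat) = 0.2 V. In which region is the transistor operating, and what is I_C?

Assume active: I_B = (7.8 − 0.7)/(18 + 101×0.18) = 0.196 mA, I_C = β·I_B = 19.6 mA.
Then V_CE = 11 − 19.6×4.7 − 19.8×0.18 = -84.8 V < 0.2 V — the active assumption fails.
Re-solve with V_CE = 0.2 V. KCL at the emitter: V_E/R_E = (V_BB−0.7−V_E)/R_B + (V_CC−0.2−V_E)/R_C, giving V_E = 0.462 V.
I_C = (V_CC − 0.2 − V_E)/R_C = (10.8 − 0.462)/4.7 = 2.2 mA.
Check: I_B = (7.1 − 0.462)/18 = 0.369 mA, and β·I_B = 36.9 mA > I_C, confirming saturation.

saturation; I_C ≈ 2.2 mA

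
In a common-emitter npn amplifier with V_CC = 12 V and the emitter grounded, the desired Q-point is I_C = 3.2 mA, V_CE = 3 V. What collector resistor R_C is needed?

R_C ≈ 2.8 kΩ

Collector loop: V_CC = I_C·R_C + V_CE.
R_C = (V_CC − V_CE)/I_C = (12 − 3)/3.2 = 2.81 kΩ.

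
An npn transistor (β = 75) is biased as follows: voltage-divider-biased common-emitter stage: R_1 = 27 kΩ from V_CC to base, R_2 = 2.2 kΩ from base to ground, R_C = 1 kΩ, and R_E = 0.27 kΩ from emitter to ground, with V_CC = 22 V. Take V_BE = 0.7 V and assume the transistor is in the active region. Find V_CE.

Thevenize the base divider: V_Th = V_CC·R_2/(R_1+R_2) = 22×2.2/29.2 = 1.66 V, R_Th = R_1‖R_2 = 2.03 kΩ.
Base-emitter loop: V_Th = I_B·R_Th + V_BE + (β+1)I_B·R_E, so I_B = (1.66 − 0.7) / (2.03 + 76×0.27) = 0.0425 mA.
I_C = β·I_B = 75×0.0425 = 3.18 mA, and I_E = (β+1)I_B = 3.23 mA.
V_CE = V_CC − I_C·R_C − I_E·R_E = 22 − 3.18×1 − 3.23×0.27 = 17.9 V.
V_CE = 17.9 V > 0.2 V confirms active-region operation.

V_CE ≈ 18 V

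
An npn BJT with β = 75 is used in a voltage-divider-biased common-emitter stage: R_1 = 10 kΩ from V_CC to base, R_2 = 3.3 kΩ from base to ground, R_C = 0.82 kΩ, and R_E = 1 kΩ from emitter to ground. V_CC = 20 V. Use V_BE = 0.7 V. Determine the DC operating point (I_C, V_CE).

I_C ≈ 4.1 mA, V_CE ≈ 13 V

Thevenize the base divider: V_Th = V_CC·R_2/(R_1+R_2) = 20×3.3/13.3 = 4.96 V, R_Th = R_1‖R_2 = 2.48 kΩ.
Base-emitter loop: V_Th = I_B·R_Th + V_BE + (β+1)I_B·R_E, so I_B = (4.96 − 0.7) / (2.48 + 76×1) = 0.0543 mA.
I_C = β·I_B = 75×0.0543 = 4.07 mA, and I_E = (β+1)I_B = 4.13 mA.
V_CE = V_CC − I_C·R_C − I_E·R_E = 20 − 4.07×0.82 − 4.13×1 = 12.5 V.
V_CE = 12.5 V > 0.2 V confirms active-region operation.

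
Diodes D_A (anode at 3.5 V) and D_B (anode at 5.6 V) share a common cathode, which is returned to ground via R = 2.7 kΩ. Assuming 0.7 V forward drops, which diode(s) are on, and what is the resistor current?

Assume both conduct. Then node N would need to be at both 3.5−0.7 = 2.8 V and 5.6−0.7 = 4.9 V, which is impossible.
Assume only D_B conducts: V_N = 5.6 − 0.7 = 4.9 V, so I_R = 4.9/2.7 = 1.81 mA.
Check D_A: its anode-to-cathode voltage is 3.5 − 4.9 = -1.4 V < 0.7 V, so it is off. The assumption is consistent.

Only D_B conducts; I_R ≈ 1.8 mA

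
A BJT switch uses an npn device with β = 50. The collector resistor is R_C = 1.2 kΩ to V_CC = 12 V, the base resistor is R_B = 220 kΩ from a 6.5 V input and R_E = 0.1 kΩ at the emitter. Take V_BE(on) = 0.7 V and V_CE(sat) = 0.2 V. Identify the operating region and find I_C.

Assume active. Base-emitter loop: I_B = (V_BB − V_BE)/(R_B + (β+1)R_E) = (6.5 − 0.7)/(220 + 51×0.1) = 0.0258 mA.
I_C = β·I_B = 50×0.0258 = 1.29 mA.
V_CE = V_CC − I_C·R_C − I_E·R_E = 12 − 1.29×1.2 − 1.31×0.1 = 10.3 V > V_CE(sat), so the active-region assumption holds.

active; I_C ≈ 1.3 mA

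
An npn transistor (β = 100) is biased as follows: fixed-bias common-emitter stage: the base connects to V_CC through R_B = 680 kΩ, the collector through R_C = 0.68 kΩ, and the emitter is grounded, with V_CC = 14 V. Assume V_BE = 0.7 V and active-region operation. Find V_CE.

V_CE ≈ 13 V

Base loop: V_CC = I_B·R_B + V_BE, so I_B = (14 − 0.7)/680 kΩ = 0.0196 mA.
In the active region I_C = β·I_B = 100 × 0.0196 = 1.96 mA.
Collector loop: V_CE = V_CC − I_C·R_C = 14 − 1.96×0.68 = 12.7 V.
Since V_CE = 12.7 V > V_CE(sat) ≈ 0.2 V, the transistor is in the active region as assumed.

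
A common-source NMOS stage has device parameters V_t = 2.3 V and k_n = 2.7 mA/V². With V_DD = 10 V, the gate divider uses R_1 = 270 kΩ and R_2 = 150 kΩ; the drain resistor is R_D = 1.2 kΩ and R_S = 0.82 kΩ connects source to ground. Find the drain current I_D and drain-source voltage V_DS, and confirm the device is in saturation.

V_G = V_DD·R_2/(R_1+R_2) = 10×150/420 = 3.57 V.
Assume saturation: I_D = (k_n/2)(V_GS − V_t)² with V_GS = V_G − I_D·R_S = 3.57 − 0.82·I_D.
Substituting gives 0.908·I_D² − 3.81·I_D + 2.18 = 0, with roots I_D = 0.683 or 3.52 mA.
The root I_D = 3.52 mA gives V_GS = 0.685 V ≤ V_t, so take I_D = 0.683 mA.
Then V_GS = 3.01 V and V_DS = V_DD − I_D(R_D+R_S) = 10 − 0.683×2.02 = 8.62 V.
Saturation requires V_DS ≥ V_GS − V_t = 0.711 V; 8.62 ≥ 0.711 ✓.

I_D ≈ 0.68 mA, V_DS ≈ 8.6 V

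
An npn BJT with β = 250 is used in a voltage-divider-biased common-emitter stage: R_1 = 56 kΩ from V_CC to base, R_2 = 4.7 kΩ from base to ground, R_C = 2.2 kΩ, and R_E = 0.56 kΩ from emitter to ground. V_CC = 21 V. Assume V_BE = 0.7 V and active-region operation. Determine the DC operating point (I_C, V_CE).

I_C ≈ 1.6 mA, V_CE ≈ 17 V

Thevenize the base divider: V_Th = V_CC·R_2/(R_1+R_2) = 21×4.7/60.7 = 1.63 V, R_Th = R_1‖R_2 = 4.34 kΩ.
Base-emitter loop: V_Th = I_B·R_Th + V_BE + (β+1)I_B·R_E, so I_B = (1.63 − 0.7) / (4.34 + 251×0.56) = 0.00639 mA.
I_C = β·I_B = 250×0.00639 = 1.6 mA, and I_E = (β+1)I_B = 1.6 mA.
V_CE = V_CC − I_C·R_C − I_E·R_E = 21 − 1.6×2.2 − 1.6×0.56 = 16.6 V.
V_CE = 16.6 V > 0.2 V confirms active-region operation.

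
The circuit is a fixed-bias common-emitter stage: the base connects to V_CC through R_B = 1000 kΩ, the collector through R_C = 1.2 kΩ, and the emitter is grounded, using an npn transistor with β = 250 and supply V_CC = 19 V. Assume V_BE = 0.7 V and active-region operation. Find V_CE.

V_CE ≈ 14 V

Base loop: V_CC = I_B·R_B + V_BE, so I_B = (19 − 0.7)/1000 kΩ = 0.0183 mA.
In the active region I_C = β·I_B = 250 × 0.0183 = 4.58 mA.
Collector loop: V_CE = V_CC − I_C·R_C = 19 − 4.58×1.2 = 13.5 V.
Since V_CE = 13.5 V > V_CE(sat) ≈ 0.2 V, the transistor is in the active region as assumed.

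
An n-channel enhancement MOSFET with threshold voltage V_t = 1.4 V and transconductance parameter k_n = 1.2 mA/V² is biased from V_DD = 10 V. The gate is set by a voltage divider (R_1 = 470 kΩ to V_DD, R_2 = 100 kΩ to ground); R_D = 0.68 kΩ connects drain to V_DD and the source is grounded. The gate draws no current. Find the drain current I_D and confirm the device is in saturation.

V_G = V_DD·R_2/(R_1+R_2) = 10×100/570 = 1.75 V. With the source grounded, V_GS = V_G = 1.75 V.
Assume saturation: I_D = (k_n/2)(V_GS − V_t)² = (1.2/2)×(1.75 − 1.4)² = 0.6×0.354² = 0.0754 mA.
V_DS = V_DD − I_D·R_D = 10 − 0.0754×0.68 = 9.95 V.
Saturation requires V_DS ≥ V_GS − V_t = 0.354 V; 9.95 ≥ 0.354 ✓.

I_D ≈ 0.075 mA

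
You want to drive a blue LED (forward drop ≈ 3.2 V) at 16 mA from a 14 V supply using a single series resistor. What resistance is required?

The resistor drops V_S − V_D = 14 − 3.2 = 10.8 V at 16 mA.
R = 10.8 V / 16 mA = 0.675 kΩ.

R ≈ 0.68 kΩ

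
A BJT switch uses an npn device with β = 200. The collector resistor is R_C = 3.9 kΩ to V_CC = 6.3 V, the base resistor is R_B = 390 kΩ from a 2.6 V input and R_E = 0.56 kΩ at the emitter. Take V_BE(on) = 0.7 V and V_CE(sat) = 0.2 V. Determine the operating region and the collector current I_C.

active; I_C ≈ 0.76 mA

Assume active. Base-emitter loop: I_B = (V_BB − V_BE)/(R_B + (β+1)R_E) = (2.6 − 0.7)/(390 + 201×0.56) = 0.00378 mA.
I_C = β·I_B = 200×0.00378 = 0.756 mA.
V_CE = V_CC − I_C·R_C − I_E·R_E = 6.3 − 0.756×3.9 − 0.76×0.56 = 2.93 V > V_CE(sat), so the active-region assumption holds.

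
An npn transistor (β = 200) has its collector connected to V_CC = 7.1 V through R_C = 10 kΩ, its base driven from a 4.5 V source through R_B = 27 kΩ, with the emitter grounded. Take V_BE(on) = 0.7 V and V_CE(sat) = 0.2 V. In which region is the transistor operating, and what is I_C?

saturation; I_C ≈ 0.69 mA

Assume active: I_B = (4.5 − 0.7)/27 = 0.141 mA, giving I_C = β·I_B = 28.1 mA.
But then V_CE = 7.1 − 28.1×10 = -274 V < V_CE(sat) = 0.2 V — impossible in the active region.
So the transistor is saturated. With V_CE = 0.2 V, I_C = (V_CC − 0.2)/R_C = 6.9/10 = 0.69 mA.
Check: β·I_B = 28.1 mA > I_C = 0.69 mA, confirming saturation.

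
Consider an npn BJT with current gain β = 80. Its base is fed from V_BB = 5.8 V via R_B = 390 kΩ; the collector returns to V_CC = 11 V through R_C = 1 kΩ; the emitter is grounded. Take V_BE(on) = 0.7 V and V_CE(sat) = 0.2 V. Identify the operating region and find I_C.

active; I_C ≈ 1 mA

Assume active. Base-emitter loop: I_B = (V_BB − V_BE)/R_B = (5.8 − 0.7)/390 = 0.0131 mA.
I_C = β·I_B = 80×0.0131 = 1.05 mA.
V_CE = V_CC − I_C·R_C = 11 − 1.05×1 = 9.95 V > V_CE(sat), so the active-region assumption holds.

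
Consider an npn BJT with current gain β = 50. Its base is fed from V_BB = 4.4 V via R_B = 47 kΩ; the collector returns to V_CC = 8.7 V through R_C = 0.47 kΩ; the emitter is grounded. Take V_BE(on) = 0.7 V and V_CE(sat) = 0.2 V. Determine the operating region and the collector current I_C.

Assume active. Base-emitter loop: I_B = (V_BB − V_BE)/R_B = (4.4 − 0.7)/47 = 0.0787 mA.
I_C = β·I_B = 50×0.0787 = 3.94 mA.
V_CE = V_CC − I_C·R_C = 8.7 − 3.94×0.47 = 6.85 V > V_CE(sat), so the active-region assumption holds.

active; I_C ≈ 3.9 mA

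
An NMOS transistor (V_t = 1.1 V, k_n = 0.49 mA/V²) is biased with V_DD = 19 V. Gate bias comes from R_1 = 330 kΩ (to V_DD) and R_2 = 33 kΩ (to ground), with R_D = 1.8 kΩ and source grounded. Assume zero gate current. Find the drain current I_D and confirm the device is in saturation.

I_D ≈ 0.096 mA

V_G = V_DD·R_2/(R_1+R_2) = 19×33/363 = 1.73 V. With the source grounded, V_GS = V_G = 1.73 V.
Assume saturation: I_D = (k_n/2)(V_GS − V_t)² = (0.49/2)×(1.73 − 1.1)² = 0.245×0.627² = 0.0964 mA.
V_DS = V_DD − I_D·R_D = 19 − 0.0964×1.8 = 18.8 V.
Saturation requires V_DS ≥ V_GS − V_t = 0.627 V; 18.8 ≥ 0.627 ✓.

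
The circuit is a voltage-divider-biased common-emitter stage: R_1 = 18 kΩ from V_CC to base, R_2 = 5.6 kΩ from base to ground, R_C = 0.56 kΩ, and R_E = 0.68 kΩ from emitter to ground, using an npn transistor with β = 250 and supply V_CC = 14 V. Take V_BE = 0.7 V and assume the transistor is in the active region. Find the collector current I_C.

I_C ≈ 3.7 mA

Thevenize the base divider: V_Th = V_CC·R_2/(R_1+R_2) = 14×5.6/23.6 = 3.32 V, R_Th = R_1‖R_2 = 4.27 kΩ.
Base-emitter loop: V_Th = I_B·R_Th + V_BE + (β+1)I_B·R_E, so I_B = (3.32 − 0.7) / (4.27 + 251×0.68) = 0.015 mA.
I_C = β·I_B = 250×0.015 = 3.75 mA, and I_E = (β+1)I_B = 3.76 mA.
V_CE = V_CC − I_C·R_C − I_E·R_E = 14 − 3.75×0.56 − 3.76×0.68 = 9.34 V.
V_CE = 9.34 V > 0.2 V confirms active-region operation.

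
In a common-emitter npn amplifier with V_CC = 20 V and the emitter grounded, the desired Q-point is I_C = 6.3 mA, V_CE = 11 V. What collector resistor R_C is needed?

Collector loop: V_CC = I_C·R_C + V_CE.
R_C = (V_CC − V_CE)/I_C = (20 − 11)/6.3 = 1.43 kΩ.

R_C ≈ 1.4 kΩ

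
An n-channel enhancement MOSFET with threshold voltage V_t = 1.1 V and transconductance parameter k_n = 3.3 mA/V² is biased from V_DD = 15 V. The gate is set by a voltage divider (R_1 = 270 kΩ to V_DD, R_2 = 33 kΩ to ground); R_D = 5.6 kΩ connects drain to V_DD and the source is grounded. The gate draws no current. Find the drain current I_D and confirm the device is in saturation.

V_G = V_DD·R_2/(R_1+R_2) = 15×33/303 = 1.63 V. With the source grounded, V_GS = V_G = 1.63 V.
Assume saturation: I_D = (k_n/2)(V_GS − V_t)² = (3.3/2)×(1.63 − 1.1)² = 1.65×0.534² = 0.47 mA.
V_DS = V_DD − I_D·R_D = 15 − 0.47×5.6 = 12.4 V.
Saturation requires V_DS ≥ V_GS − V_t = 0.534 V; 12.4 ≥ 0.534 ✓.

I_D ≈ 0.47 mA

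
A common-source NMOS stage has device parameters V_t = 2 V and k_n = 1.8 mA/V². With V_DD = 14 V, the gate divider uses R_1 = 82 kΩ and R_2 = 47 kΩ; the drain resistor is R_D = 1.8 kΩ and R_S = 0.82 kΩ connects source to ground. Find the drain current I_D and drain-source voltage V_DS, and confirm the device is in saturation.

I_D ≈ 2 mA, V_DS ≈ 8.8 V

V_G = V_DD·R_2/(R_1+R_2) = 14×47/129 = 5.1 V.
Assume saturation: I_D = (k_n/2)(V_GS − V_t)² with V_GS = V_G − I_D·R_S = 5.1 − 0.82·I_D.
Substituting gives 0.605·I_D² − 5.58·I_D + 8.65 = 0, with roots I_D = 1.97 or 7.24 mA.
The root I_D = 7.24 mA gives V_GS = -0.836 V ≤ V_t, so take I_D = 1.97 mA.
Then V_GS = 3.48 V and V_DS = V_DD − I_D(R_D+R_S) = 14 − 1.97×2.62 = 8.83 V.
Saturation requires V_DS ≥ V_GS − V_t = 1.48 V; 8.83 ≥ 1.48 ✓.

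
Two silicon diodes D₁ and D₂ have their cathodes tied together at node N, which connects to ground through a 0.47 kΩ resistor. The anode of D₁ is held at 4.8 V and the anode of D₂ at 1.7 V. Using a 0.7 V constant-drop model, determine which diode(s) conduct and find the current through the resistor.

Only D₁ conducts; I_R ≈ 8.7 mA

Assume both conduct. Then node N would need to be at both 4.8−0.7 = 4.1 V and 1.7−0.7 = 1 V, which is impossible.
Assume only D₁ conducts: V_N = 4.8 − 0.7 = 4.1 V, so I_R = 4.1/0.47 = 8.72 mA.
Check D₂: its anode-to-cathode voltage is 1.7 − 4.1 = -2.4 V < 0.7 V, so it is off. The assumption is consistent.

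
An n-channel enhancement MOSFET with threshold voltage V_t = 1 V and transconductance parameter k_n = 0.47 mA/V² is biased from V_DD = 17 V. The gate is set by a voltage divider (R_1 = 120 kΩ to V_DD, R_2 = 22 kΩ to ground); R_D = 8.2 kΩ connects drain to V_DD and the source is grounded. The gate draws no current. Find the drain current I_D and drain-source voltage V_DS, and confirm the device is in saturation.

I_D ≈ 0.63 mA, V_DS ≈ 12 V

V_G = V_DD·R_2/(R_1+R_2) = 17×22/142 = 2.63 V. With the source grounded, V_GS = V_G = 2.63 V.
Assume saturation: I_D = (k_n/2)(V_GS − V_t)² = (0.47/2)×(2.63 − 1)² = 0.235×1.63² = 0.627 mA.
V_DS = V_DD − I_D·R_D = 17 − 0.627×8.2 = 11.9 V.
Saturation requires V_DS ≥ V_GS − V_t = 1.63 V; 11.9 ≥ 1.63 ✓.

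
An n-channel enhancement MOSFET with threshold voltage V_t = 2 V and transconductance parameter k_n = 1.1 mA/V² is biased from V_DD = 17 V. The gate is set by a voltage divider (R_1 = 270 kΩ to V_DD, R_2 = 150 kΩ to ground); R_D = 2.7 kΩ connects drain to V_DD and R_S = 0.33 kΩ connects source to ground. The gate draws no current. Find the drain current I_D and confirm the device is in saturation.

I_D ≈ 4.1 mA

V_G = V_DD·R_2/(R_1+R_2) = 17×150/420 = 6.07 V.
Assume saturation: I_D = (k_n/2)(V_GS − V_t)² with V_GS = V_G − I_D·R_S = 6.07 − 0.33·I_D.
Substituting gives 0.0599·I_D² − 2.48·I_D + 9.12 = 0, with roots I_D = 4.08 or 37.3 mA.
The root I_D = 37.3 mA gives V_GS = -6.23 V ≤ V_t, so take I_D = 4.08 mA.
Then V_GS = 4.72 V and V_DS = V_DD − I_D(R_D+R_S) = 17 − 4.08×3.03 = 4.63 V.
Saturation requires V_DS ≥ V_GS − V_t = 2.72 V; 4.63 ≥ 2.72 ✓.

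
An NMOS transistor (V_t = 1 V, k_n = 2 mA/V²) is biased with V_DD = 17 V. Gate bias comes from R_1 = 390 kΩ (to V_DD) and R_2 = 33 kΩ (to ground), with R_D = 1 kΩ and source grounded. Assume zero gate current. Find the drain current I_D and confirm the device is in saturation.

I_D ≈ 0.11 mA

V_G = V_DD·R_2/(R_1+R_2) = 17×33/423 = 1.33 V. With the source grounded, V_GS = V_G = 1.33 V.
Assume saturation: I_D = (k_n/2)(V_GS − V_t)² = (2/2)×(1.33 − 1)² = 1×0.326² = 0.106 mA.
V_DS = V_DD − I_D·R_D = 17 − 0.106×1 = 16.9 V.
Saturation requires V_DS ≥ V_GS − V_t = 0.326 V; 16.9 ≥ 0.326 ✓.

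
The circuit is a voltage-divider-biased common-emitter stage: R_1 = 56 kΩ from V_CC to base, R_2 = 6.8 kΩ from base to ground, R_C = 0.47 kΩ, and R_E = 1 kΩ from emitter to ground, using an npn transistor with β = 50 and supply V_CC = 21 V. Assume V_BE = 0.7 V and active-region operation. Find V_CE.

V_CE ≈ 19 V

Thevenize the base divider: V_Th = V_CC·R_2/(R_1+R_2) = 21×6.8/62.8 = 2.27 V, R_Th = R_1‖R_2 = 6.06 kΩ.
Base-emitter loop: V_Th = I_B·R_Th + V_BE + (β+1)I_B·R_E, so I_B = (2.27 − 0.7) / (6.06 + 51×1) = 0.0276 mA.
I_C = β·I_B = 50×0.0276 = 1.38 mA, and I_E = (β+1)I_B = 1.41 mA.
V_CE = V_CC − I_C·R_C − I_E·R_E = 21 − 1.38×0.47 − 1.41×1 = 18.9 V.
V_CE = 18.9 V > 0.2 V confirms active-region operation.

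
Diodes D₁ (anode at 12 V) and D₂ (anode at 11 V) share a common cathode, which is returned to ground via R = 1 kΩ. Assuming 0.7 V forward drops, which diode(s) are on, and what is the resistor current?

Assume both conduct. Then node N would need to be at both 12−0.7 = 11.3 V and 11−0.7 = 10.3 V, which is impossible.
Assume only D₁ conducts: V_N = 12 − 0.7 = 11.3 V, so I_R = 11.3/1 = 11.3 mA.
Check D₂: its anode-to-cathode voltage is 11 − 11.3 = -0.3 V < 0.7 V, so it is off. The assumption is consistent.

Only D₁ conducts; I_R ≈ 11 mA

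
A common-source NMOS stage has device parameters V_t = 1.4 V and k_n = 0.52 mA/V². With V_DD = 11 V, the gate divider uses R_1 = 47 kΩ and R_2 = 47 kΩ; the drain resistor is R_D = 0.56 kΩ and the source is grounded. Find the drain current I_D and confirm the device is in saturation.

V_G = V_DD·R_2/(R_1+R_2) = 11×47/94 = 5.5 V. With the source grounded, V_GS = V_G = 5.5 V.
Assume saturation: I_D = (k_n/2)(V_GS − V_t)² = (0.52/2)×(5.5 − 1.4)² = 0.26×4.1² = 4.37 mA.
V_DS = V_DD − I_D·R_D = 11 − 4.37×0.56 = 8.55 V.
Saturation requires V_DS ≥ V_GS − V_t = 4.1 V; 8.55 ≥ 4.1 ✓.

I_D ≈ 4.4 mA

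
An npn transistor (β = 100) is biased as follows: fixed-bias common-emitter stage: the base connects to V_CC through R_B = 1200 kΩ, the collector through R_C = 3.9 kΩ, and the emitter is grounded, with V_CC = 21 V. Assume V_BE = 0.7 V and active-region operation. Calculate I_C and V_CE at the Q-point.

I_C ≈ 1.7 mA, V_CE ≈ 14 V

Base loop: V_CC = I_B·R_B + V_BE, so I_B = (21 − 0.7)/1200 kΩ = 0.0169 mA.
In the active region I_C = β·I_B = 100 × 0.0169 = 1.69 mA.
Collector loop: V_CE = V_CC − I_C·R_C = 21 − 1.69×3.9 = 14.4 V.
Since V_CE = 14.4 V > V_CE(sat) ≈ 0.2 V, the transistor is in the active region as assumed.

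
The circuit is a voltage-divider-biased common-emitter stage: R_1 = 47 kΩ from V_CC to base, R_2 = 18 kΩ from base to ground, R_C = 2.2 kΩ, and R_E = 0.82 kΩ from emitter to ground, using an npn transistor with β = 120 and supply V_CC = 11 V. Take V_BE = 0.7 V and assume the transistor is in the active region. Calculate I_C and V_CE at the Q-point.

Thevenize the base divider: V_Th = V_CC·R_2/(R_1+R_2) = 11×18/65 = 3.05 V, R_Th = R_1‖R_2 = 13 kΩ.
Base-emitter loop: V_Th = I_B·R_Th + V_BE + (β+1)I_B·R_E, so I_B = (3.05 − 0.7) / (13 + 121×0.82) = 0.0209 mA.
I_C = β·I_B = 120×0.0209 = 2.51 mA, and I_E = (β+1)I_B = 2.53 mA.
V_CE = V_CC − I_C·R_C − I_E·R_E = 11 − 2.51×2.2 − 2.53×0.82 = 3.41 V.
V_CE = 3.41 V > 0.2 V confirms active-region operation.

I_C ≈ 2.5 mA, V_CE ≈ 3.4 V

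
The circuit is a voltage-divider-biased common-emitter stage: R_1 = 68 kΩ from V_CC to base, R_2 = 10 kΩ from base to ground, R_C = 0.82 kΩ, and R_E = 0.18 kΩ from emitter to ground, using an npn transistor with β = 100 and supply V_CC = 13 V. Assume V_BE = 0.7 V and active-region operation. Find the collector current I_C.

I_C ≈ 3.6 mA

Thevenize the base divider: V_Th = V_CC·R_2/(R_1+R_2) = 13×10/78 = 1.67 V, R_Th = R_1‖R_2 = 8.72 kΩ.
Base-emitter loop: V_Th = I_B·R_Th + V_BE + (β+1)I_B·R_E, so I_B = (1.67 − 0.7) / (8.72 + 101×0.18) = 0.0359 mA.
I_C = β·I_B = 100×0.0359 = 3.59 mA, and I_E = (β+1)I_B = 3.63 mA.
V_CE = V_CC − I_C·R_C − I_E·R_E = 13 − 3.59×0.82 − 3.63×0.18 = 9.4 V.
V_CE = 9.4 V > 0.2 V confirms active-region operation.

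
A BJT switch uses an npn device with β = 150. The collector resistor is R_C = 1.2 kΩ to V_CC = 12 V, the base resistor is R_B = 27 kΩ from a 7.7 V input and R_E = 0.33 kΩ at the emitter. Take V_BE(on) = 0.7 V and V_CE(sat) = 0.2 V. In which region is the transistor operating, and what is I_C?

Assume active: I_B = (7.7 − 0.7)/(27 + 151×0.33) = 0.0911 mA, I_C = β·I_B = 13.7 mA.
Then V_CE = 12 − 13.7×1.2 − 13.8×0.33 = -8.94 V < 0.2 V — the active assumption fails.
Re-solve with V_CE = 0.2 V. KCL at the emitter: V_E/R_E = (V_BB−0.7−V_E)/R_B + (V_CC−0.2−V_E)/R_C, giving V_E = 2.59 V.
I_C = (V_CC − 0.2 − V_E)/R_C = (11.8 − 2.59)/1.2 = 7.68 mA.
Check: I_B = (7 − 2.59)/27 = 0.163 mA, and β·I_B = 24.5 mA > I_C, confirming saturation.

saturation; I_C ≈ 7.7 mA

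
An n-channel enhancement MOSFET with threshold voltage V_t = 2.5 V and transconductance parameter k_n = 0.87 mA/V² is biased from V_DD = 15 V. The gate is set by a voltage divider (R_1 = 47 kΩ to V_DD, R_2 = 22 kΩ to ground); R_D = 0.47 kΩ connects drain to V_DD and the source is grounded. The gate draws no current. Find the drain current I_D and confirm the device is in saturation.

I_D ≈ 2.3 mA

V_G = V_DD·R_2/(R_1+R_2) = 15×22/69 = 4.78 V. With the source grounded, V_GS = V_G = 4.78 V.
Assume saturation: I_D = (k_n/2)(V_GS − V_t)² = (0.87/2)×(4.78 − 2.5)² = 0.435×2.28² = 2.27 mA.
V_DS = V_DD − I_D·R_D = 15 − 2.27×0.47 = 13.9 V.
Saturation requires V_DS ≥ V_GS − V_t = 2.28 V; 13.9 ≥ 2.28 ✓.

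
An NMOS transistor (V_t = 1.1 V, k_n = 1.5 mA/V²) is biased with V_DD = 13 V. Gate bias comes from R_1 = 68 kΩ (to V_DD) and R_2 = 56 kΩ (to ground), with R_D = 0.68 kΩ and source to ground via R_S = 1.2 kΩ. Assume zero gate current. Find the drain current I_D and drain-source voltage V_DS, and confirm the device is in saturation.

I_D ≈ 2.5 mA, V_DS ≈ 8.4 V

V_G = V_DD·R_2/(R_1+R_2) = 13×56/124 = 5.87 V.
Assume saturation: I_D = (k_n/2)(V_GS − V_t)² with V_GS = V_G − I_D·R_S = 5.87 − 1.2·I_D.
Substituting gives 1.08·I_D² − 9.59·I_D + 17.1 = 0, with roots I_D = 2.47 or 6.41 mA.
The root I_D = 6.41 mA gives V_GS = -1.82 V ≤ V_t, so take I_D = 2.47 mA.
Then V_GS = 2.91 V and V_DS = V_DD − I_D(R_D+R_S) = 13 − 2.47×1.88 = 8.37 V.
Saturation requires V_DS ≥ V_GS − V_t = 1.81 V; 8.37 ≥ 1.81 ✓.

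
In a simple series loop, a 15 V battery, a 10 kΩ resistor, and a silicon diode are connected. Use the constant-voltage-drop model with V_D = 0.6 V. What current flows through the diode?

KVL around the loop: 15 = V_D + I·R = 0.6 + I × 10 kΩ.
So I = (15 − 0.6) / 10 kΩ = 14.4 / 10 = 1.44 mA.

I ≈ 1.4 mA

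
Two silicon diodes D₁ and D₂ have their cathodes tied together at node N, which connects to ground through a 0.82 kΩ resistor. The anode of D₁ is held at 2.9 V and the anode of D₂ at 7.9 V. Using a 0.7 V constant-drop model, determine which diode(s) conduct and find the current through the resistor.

Only D₂ conducts; I_R ≈ 8.8 mA

Assume both conduct. Then node N would need to be at both 2.9−0.7 = 2.2 V and 7.9−0.7 = 7.2 V, which is impossible.
Assume only D₂ conducts: V_N = 7.9 − 0.7 = 7.2 V, so I_R = 7.2/0.82 = 8.78 mA.
Check D₁: its anode-to-cathode voltage is 2.9 − 7.2 = -4.3 V < 0.7 V, so it is off. The assumption is consistent.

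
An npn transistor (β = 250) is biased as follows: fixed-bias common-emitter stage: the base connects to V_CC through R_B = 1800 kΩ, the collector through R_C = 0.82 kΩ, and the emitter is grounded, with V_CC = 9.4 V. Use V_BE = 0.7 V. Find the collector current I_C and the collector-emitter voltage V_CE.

I_C ≈ 1.2 mA, V_CE ≈ 8.4 V

Base loop: V_CC = I_B·R_B + V_BE, so I_B = (9.4 − 0.7)/1800 kΩ = 0.00483 mA.
In the active region I_C = β·I_B = 250 × 0.00483 = 1.21 mA.
Collector loop: V_CE = V_CC − I_C·R_C = 9.4 − 1.21×0.82 = 8.41 V.
Since V_CE = 8.41 V > V_CE(sat) ≈ 0.2 V, the transistor is in the active region as assumed.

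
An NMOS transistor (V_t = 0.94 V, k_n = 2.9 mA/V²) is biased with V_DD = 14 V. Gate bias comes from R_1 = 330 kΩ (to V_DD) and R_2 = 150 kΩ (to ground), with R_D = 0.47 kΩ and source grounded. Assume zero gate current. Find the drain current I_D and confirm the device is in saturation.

I_D ≈ 17 mA

V_G = V_DD·R_2/(R_1+R_2) = 14×150/480 = 4.38 V. With the source grounded, V_GS = V_G = 4.38 V.
Assume saturation: I_D = (k_n/2)(V_GS − V_t)² = (2.9/2)×(4.38 − 0.94)² = 1.45×3.44² = 17.1 mA.
V_DS = V_DD − I_D·R_D = 14 − 17.1×0.47 = 5.96 V.
Saturation requires V_DS ≥ V_GS − V_t = 3.44 V; 5.96 ≥ 3.44 ✓.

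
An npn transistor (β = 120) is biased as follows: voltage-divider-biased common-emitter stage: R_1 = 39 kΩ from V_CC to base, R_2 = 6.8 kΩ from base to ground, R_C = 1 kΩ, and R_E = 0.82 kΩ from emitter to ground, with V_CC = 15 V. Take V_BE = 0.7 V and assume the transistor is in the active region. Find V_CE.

V_CE ≈ 12 V

Thevenize the base divider: V_Th = V_CC·R_2/(R_1+R_2) = 15×6.8/45.8 = 2.23 V, R_Th = R_1‖R_2 = 5.79 kΩ.
Base-emitter loop: V_Th = I_B·R_Th + V_BE + (β+1)I_B·R_E, so I_B = (2.23 − 0.7) / (5.79 + 121×0.82) = 0.0145 mA.
I_C = β·I_B = 120×0.0145 = 1.75 mA, and I_E = (β+1)I_B = 1.76 mA.
V_CE = V_CC − I_C·R_C − I_E·R_E = 15 − 1.75×1 − 1.76×0.82 = 11.8 V.
V_CE = 11.8 V > 0.2 V confirms active-region operation.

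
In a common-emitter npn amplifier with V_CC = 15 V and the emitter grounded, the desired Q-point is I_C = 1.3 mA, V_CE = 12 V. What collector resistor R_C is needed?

Collector loop: V_CC = I_C·R_C + V_CE.
R_C = (V_CC − V_CE)/I_C = (15 − 12)/1.3 = 2.31 kΩ.

R_C ≈ 2.3 kΩ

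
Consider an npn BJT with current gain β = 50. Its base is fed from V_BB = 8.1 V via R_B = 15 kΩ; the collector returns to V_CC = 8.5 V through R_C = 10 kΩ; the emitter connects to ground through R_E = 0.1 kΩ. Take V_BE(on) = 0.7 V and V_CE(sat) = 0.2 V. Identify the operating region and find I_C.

saturation; I_C ≈ 0.82 mA

Assume active: I_B = (8.1 − 0.7)/(15 + 51×0.1) = 0.368 mA, I_C = β·I_B = 18.4 mA.
Then V_CE = 8.5 − 18.4×10 − 18.8×0.1 = -177 V < 0.2 V — the active assumption fails.
Re-solve with V_CE = 0.2 V. KCL at the emitter: V_E/R_E = (V_BB−0.7−V_E)/R_B + (V_CC−0.2−V_E)/R_C, giving V_E = 0.13 V.
I_C = (V_CC − 0.2 − V_E)/R_C = (8.3 − 0.13)/10 = 0.817 mA.
Check: I_B = (7.4 − 0.13)/15 = 0.485 mA, and β·I_B = 24.2 mA > I_C, confirming saturation.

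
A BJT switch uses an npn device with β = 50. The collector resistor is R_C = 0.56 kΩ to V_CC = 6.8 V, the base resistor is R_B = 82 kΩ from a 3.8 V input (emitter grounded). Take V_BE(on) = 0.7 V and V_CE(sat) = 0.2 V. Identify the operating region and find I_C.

Assume active. Base-emitter loop: I_B = (V_BB − V_BE)/R_B = (3.8 − 0.7)/82 = 0.0378 mA.
I_C = β·I_B = 50×0.0378 = 1.89 mA.
V_CE = V_CC − I_C·R_C = 6.8 − 1.89×0.56 = 5.74 V > V_CE(sat), so the active-region assumption holds.

active; I_C ≈ 1.9 mA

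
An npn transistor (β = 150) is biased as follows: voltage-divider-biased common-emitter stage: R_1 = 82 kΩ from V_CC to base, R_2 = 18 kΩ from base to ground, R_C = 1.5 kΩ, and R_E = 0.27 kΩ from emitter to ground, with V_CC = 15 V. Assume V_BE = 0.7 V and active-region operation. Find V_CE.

V_CE ≈ 5.4 V

Thevenize the base divider: V_Th = V_CC·R_2/(R_1+R_2) = 15×18/100 = 2.7 V, R_Th = R_1‖R_2 = 14.8 kΩ.
Base-emitter loop: V_Th = I_B·R_Th + V_BE + (β+1)I_B·R_E, so I_B = (2.7 − 0.7) / (14.8 + 151×0.27) = 0.036 mA.
I_C = β·I_B = 150×0.036 = 5.4 mA, and I_E = (β+1)I_B = 5.44 mA.
V_CE = V_CC − I_C·R_C − I_E·R_E = 15 − 5.4×1.5 − 5.44×0.27 = 5.43 V.
V_CE = 5.43 V > 0.2 V confirms active-region operation.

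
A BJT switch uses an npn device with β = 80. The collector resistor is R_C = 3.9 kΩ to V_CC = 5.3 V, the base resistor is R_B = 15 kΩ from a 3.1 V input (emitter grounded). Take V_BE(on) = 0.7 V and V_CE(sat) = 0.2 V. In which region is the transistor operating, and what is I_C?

saturation; I_C ≈ 1.3 mA

Assume active: I_B = (3.1 − 0.7)/15 = 0.16 mA, giving I_C = β·I_B = 12.8 mA.
But then V_CE = 5.3 − 12.8×3.9 = -44.6 V < V_CE(sat) = 0.2 V — impossible in the active region.
So the transistor is saturated. With V_CE = 0.2 V, I_C = (V_CC − 0.2)/R_C = 5.1/3.9 = 1.31 mA.
Check: β·I_B = 12.8 mA > I_C = 1.31 mA, confirming saturation.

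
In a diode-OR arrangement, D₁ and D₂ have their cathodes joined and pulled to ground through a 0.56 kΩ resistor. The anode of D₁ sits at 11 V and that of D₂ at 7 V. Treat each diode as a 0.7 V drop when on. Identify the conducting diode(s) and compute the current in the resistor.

Assume both conduct. Then node N would need to be at both 11−0.7 = 10.3 V and 7−0.7 = 6.3 V, which is impossible.
Assume only D₁ conducts: V_N = 11 − 0.7 = 10.3 V, so I_R = 10.3/0.56 = 18.4 mA.
Check D₂: its anode-to-cathode voltage is 7 − 10.3 = -3.3 V < 0.7 V, so it is off. The assumption is consistent.

Only D₁ conducts; I_R ≈ 18 mA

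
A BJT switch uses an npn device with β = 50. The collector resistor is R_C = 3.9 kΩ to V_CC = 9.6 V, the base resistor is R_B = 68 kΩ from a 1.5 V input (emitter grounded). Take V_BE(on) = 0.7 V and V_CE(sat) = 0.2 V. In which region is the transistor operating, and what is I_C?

active; I_C ≈ 0.59 mA

Assume active. Base-emitter loop: I_B = (V_BB − V_BE)/R_B = (1.5 − 0.7)/68 = 0.0118 mA.
I_C = β·I_B = 50×0.0118 = 0.588 mA.
V_CE = V_CC − I_C·R_C = 9.6 − 0.588×3.9 = 7.31 V > V_CE(sat), so the active-region assumption holds.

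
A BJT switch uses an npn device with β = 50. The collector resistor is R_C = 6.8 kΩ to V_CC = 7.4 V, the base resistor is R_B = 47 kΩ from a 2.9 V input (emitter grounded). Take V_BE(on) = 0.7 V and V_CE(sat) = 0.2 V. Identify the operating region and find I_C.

Assume active: I_B = (2.9 − 0.7)/47 = 0.0468 mA, giving I_C = β·I_B = 2.34 mA.
But then V_CE = 7.4 − 2.34×6.8 = -8.51 V < V_CE(sat) = 0.2 V — impossible in the active region.
So the transistor is saturated. With V_CE = 0.2 V, I_C = (V_CC − 0.2)/R_C = 7.2/6.8 = 1.06 mA.
Check: β·I_B = 2.34 mA > I_C = 1.06 mA, confirming saturation.

saturation; I_C ≈ 1.1 mA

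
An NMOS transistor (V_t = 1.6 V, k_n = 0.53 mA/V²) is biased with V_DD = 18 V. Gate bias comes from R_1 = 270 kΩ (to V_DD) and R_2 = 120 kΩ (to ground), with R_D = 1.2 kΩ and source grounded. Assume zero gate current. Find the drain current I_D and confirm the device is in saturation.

I_D ≈ 4.1 mA

V_G = V_DD·R_2/(R_1+R_2) = 18×120/390 = 5.54 V. With the source grounded, V_GS = V_G = 5.54 V.
Assume saturation: I_D = (k_n/2)(V_GS − V_t)² = (0.53/2)×(5.54 − 1.6)² = 0.265×3.94² = 4.11 mA.
V_DS = V_DD − I_D·R_D = 18 − 4.11×1.2 = 13.1 V.
Saturation requires V_DS ≥ V_GS − V_t = 3.94 V; 13.1 ≥ 3.94 ✓.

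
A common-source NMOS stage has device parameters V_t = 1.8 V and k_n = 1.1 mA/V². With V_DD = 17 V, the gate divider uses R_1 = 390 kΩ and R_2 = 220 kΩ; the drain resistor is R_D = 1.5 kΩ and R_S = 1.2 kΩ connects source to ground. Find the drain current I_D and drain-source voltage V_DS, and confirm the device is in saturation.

V_G = V_DD·R_2/(R_1+R_2) = 17×220/610 = 6.13 V.
Assume saturation: I_D = (k_n/2)(V_GS − V_t)² with V_GS = V_G − I_D·R_S = 6.13 − 1.2·I_D.
Substituting gives 0.792·I_D² − 6.72·I_D + 10.3 = 0, with roots I_D = 2.01 or 6.47 mA.
The root I_D = 6.47 mA gives V_GS = -1.63 V ≤ V_t, so take I_D = 2.01 mA.
Then V_GS = 3.71 V and V_DS = V_DD − I_D(R_D+R_S) = 17 − 2.01×2.7 = 11.6 V.
Saturation requires V_DS ≥ V_GS − V_t = 1.91 V; 11.6 ≥ 1.91 ✓.

I_D ≈ 2 mA, V_DS ≈ 12 V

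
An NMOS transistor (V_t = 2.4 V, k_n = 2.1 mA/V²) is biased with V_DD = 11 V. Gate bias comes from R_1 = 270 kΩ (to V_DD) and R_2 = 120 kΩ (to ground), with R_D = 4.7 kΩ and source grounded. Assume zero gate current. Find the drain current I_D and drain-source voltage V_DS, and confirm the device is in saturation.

V_G = V_DD·R_2/(R_1+R_2) = 11×120/390 = 3.38 V. With the source grounded, V_GS = V_G = 3.38 V.
Assume saturation: I_D = (k_n/2)(V_GS − V_t)² = (2.1/2)×(3.38 − 2.4)² = 1.05×0.985² = 1.02 mA.
V_DS = V_DD − I_D·R_D = 11 − 1.02×4.7 = 6.22 V.
Saturation requires V_DS ≥ V_GS − V_t = 0.985 V; 6.22 ≥ 0.985 ✓.

I_D ≈ 1 mA, V_DS ≈ 6.2 V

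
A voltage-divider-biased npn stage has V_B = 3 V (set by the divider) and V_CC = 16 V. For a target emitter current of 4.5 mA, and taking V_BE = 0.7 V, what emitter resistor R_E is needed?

R_E ≈ 0.51 kΩ

V_E = V_B − V_BE = 3 − 0.7 = 2.3 V.
R_E = V_E / I_E = 2.3 / 4.5 = 0.511 kΩ.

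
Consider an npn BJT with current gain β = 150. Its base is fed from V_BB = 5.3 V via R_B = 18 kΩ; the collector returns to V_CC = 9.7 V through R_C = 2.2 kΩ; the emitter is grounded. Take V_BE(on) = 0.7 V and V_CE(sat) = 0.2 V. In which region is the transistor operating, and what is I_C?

Assume active: I_B = (5.3 − 0.7)/18 = 0.256 mA, giving I_C = β·I_B = 38.3 mA.
But then V_CE = 9.7 − 38.3×2.2 = -74.6 V < V_CE(sat) = 0.2 V — impossible in the active region.
So the transistor is saturated. With V_CE = 0.2 V, I_C = (V_CC − 0.2)/R_C = 9.5/2.2 = 4.32 mA.
Check: β·I_B = 38.3 mA > I_C = 4.32 mA, confirming saturation.

saturation; I_C ≈ 4.3 mA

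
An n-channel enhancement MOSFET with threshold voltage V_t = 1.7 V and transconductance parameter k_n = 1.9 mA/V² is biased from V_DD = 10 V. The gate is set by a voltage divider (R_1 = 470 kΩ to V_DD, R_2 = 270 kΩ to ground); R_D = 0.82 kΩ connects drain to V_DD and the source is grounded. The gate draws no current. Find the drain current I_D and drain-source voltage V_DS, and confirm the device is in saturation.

V_G = V_DD·R_2/(R_1+R_2) = 10×270/740 = 3.65 V. With the source grounded, V_GS = V_G = 3.65 V.
Assume saturation: I_D = (k_n/2)(V_GS − V_t)² = (1.9/2)×(3.65 − 1.7)² = 0.95×1.95² = 3.61 mA.
V_DS = V_DD − I_D·R_D = 10 − 3.61×0.82 = 7.04 V.
Saturation requires V_DS ≥ V_GS − V_t = 1.95 V; 7.04 ≥ 1.95 ✓.

I_D ≈ 3.6 mA, V_DS ≈ 7 V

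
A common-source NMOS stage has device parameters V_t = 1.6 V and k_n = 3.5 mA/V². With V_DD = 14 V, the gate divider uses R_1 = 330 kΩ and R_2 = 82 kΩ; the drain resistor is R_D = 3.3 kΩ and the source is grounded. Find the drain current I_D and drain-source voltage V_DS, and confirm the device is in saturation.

V_G = V_DD·R_2/(R_1+R_2) = 14×82/412 = 2.79 V. With the source grounded, V_GS = V_G = 2.79 V.
Assume saturation: I_D = (k_n/2)(V_GS − V_t)² = (3.5/2)×(2.79 − 1.6)² = 1.75×1.19² = 2.46 mA.
V_DS = V_DD − I_D·R_D = 14 − 2.46×3.3 = 5.87 V.
Saturation requires V_DS ≥ V_GS − V_t = 1.19 V; 5.87 ≥ 1.19 ✓.

I_D ≈ 2.5 mA, V_DS ≈ 5.9 V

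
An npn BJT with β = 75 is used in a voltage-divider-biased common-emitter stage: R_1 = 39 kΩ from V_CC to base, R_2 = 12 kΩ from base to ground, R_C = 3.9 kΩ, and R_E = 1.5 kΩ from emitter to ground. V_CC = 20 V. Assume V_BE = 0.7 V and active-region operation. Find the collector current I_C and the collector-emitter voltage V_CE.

Thevenize the base divider: V_Th = V_CC·R_2/(R_1+R_2) = 20×12/51 = 4.71 V, R_Th = R_1‖R_2 = 9.18 kΩ.
Base-emitter loop: V_Th = I_B·R_Th + V_BE + (β+1)I_B·R_E, so I_B = (4.71 − 0.7) / (9.18 + 76×1.5) = 0.0325 mA.
I_C = β·I_B = 75×0.0325 = 2.44 mA, and I_E = (β+1)I_B = 2.47 mA.
V_CE = V_CC − I_C·R_C − I_E·R_E = 20 − 2.44×3.9 − 2.47×1.5 = 6.78 V.
V_CE = 6.78 V > 0.2 V confirms active-region operation.

I_C ≈ 2.4 mA, V_CE ≈ 6.8 V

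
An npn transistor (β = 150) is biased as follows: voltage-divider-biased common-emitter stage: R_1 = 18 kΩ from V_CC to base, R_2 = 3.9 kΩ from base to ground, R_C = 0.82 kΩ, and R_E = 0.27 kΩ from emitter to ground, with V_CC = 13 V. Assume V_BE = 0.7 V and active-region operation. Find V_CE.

Thevenize the base divider: V_Th = V_CC·R_2/(R_1+R_2) = 13×3.9/21.9 = 2.32 V, R_Th = R_1‖R_2 = 3.21 kΩ.
Base-emitter loop: V_Th = I_B·R_Th + V_BE + (β+1)I_B·R_E, so I_B = (2.32 − 0.7) / (3.21 + 151×0.27) = 0.0367 mA.
I_C = β·I_B = 150×0.0367 = 5.51 mA, and I_E = (β+1)I_B = 5.55 mA.
V_CE = V_CC − I_C·R_C − I_E·R_E = 13 − 5.51×0.82 − 5.55×0.27 = 6.99 V.
V_CE = 6.99 V > 0.2 V confirms active-region operation.

V_CE ≈ 7 V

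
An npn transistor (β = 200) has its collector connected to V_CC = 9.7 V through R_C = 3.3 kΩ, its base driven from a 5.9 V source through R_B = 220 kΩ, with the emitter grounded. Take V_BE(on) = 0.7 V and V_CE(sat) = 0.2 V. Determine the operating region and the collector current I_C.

Assume active: I_B = (5.9 − 0.7)/220 = 0.0236 mA, giving I_C = β·I_B = 4.73 mA.
But then V_CE = 9.7 − 4.73×3.3 = -5.9 V < V_CE(sat) = 0.2 V — impossible in the active region.
So the transistor is saturated. With V_CE = 0.2 V, I_C = (V_CC − 0.2)/R_C = 9.5/3.3 = 2.88 mA.
Check: β·I_B = 4.73 mA > I_C = 2.88 mA, confirming saturation.

saturation; I_C ≈ 2.9 mA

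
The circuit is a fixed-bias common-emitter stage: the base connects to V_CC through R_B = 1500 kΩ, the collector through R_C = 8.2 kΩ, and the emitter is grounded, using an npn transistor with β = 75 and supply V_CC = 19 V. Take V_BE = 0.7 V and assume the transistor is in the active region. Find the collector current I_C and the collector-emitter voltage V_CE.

Base loop: V_CC = I_B·R_B + V_BE, so I_B = (19 − 0.7)/1500 kΩ = 0.0122 mA.
In the active region I_C = β·I_B = 75 × 0.0122 = 0.915 mA.
Collector loop: V_CE = V_CC − I_C·R_C = 19 − 0.915×8.2 = 11.5 V.
Since V_CE = 11.5 V > V_CE(sat) ≈ 0.2 V, the transistor is in the active region as assumed.

I_C ≈ 0.92 mA, V_CE ≈ 11 V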